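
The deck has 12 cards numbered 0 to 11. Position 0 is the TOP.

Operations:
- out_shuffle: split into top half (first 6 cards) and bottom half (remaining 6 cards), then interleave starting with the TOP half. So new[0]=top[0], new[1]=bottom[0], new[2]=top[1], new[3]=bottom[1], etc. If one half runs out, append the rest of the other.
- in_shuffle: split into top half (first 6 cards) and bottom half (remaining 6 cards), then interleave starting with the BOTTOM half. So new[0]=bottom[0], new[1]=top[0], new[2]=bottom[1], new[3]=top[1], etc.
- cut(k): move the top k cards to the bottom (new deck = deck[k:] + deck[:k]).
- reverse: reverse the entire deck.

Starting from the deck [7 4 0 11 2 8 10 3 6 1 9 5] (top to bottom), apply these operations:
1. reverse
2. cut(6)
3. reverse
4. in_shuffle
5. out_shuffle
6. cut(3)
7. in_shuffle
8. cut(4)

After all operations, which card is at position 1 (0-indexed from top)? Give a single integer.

After op 1 (reverse): [5 9 1 6 3 10 8 2 11 0 4 7]
After op 2 (cut(6)): [8 2 11 0 4 7 5 9 1 6 3 10]
After op 3 (reverse): [10 3 6 1 9 5 7 4 0 11 2 8]
After op 4 (in_shuffle): [7 10 4 3 0 6 11 1 2 9 8 5]
After op 5 (out_shuffle): [7 11 10 1 4 2 3 9 0 8 6 5]
After op 6 (cut(3)): [1 4 2 3 9 0 8 6 5 7 11 10]
After op 7 (in_shuffle): [8 1 6 4 5 2 7 3 11 9 10 0]
After op 8 (cut(4)): [5 2 7 3 11 9 10 0 8 1 6 4]
Position 1: card 2.

Answer: 2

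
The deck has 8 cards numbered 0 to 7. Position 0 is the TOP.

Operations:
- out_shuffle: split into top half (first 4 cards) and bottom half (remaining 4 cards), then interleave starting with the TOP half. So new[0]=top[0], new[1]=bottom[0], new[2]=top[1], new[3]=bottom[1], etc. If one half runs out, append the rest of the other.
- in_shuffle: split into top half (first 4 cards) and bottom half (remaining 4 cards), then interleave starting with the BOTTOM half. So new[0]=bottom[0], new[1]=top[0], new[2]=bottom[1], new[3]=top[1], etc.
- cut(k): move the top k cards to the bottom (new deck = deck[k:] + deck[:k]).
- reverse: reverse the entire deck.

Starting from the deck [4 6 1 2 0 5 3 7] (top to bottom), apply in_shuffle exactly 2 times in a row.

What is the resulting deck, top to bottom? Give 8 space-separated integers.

Answer: 3 0 1 4 7 5 2 6

Derivation:
After op 1 (in_shuffle): [0 4 5 6 3 1 7 2]
After op 2 (in_shuffle): [3 0 1 4 7 5 2 6]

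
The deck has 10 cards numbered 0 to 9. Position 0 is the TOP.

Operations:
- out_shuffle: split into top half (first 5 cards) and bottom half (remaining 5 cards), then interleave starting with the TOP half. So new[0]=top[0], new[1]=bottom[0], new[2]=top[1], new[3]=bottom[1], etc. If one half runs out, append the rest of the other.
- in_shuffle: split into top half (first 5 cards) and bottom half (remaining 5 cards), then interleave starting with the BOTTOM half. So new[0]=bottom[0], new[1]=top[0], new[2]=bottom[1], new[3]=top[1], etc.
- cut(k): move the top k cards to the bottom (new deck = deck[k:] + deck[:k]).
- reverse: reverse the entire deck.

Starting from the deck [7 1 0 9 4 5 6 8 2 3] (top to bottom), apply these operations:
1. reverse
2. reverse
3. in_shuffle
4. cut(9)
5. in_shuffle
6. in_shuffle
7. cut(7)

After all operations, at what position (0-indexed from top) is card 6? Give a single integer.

After op 1 (reverse): [3 2 8 6 5 4 9 0 1 7]
After op 2 (reverse): [7 1 0 9 4 5 6 8 2 3]
After op 3 (in_shuffle): [5 7 6 1 8 0 2 9 3 4]
After op 4 (cut(9)): [4 5 7 6 1 8 0 2 9 3]
After op 5 (in_shuffle): [8 4 0 5 2 7 9 6 3 1]
After op 6 (in_shuffle): [7 8 9 4 6 0 3 5 1 2]
After op 7 (cut(7)): [5 1 2 7 8 9 4 6 0 3]
Card 6 is at position 7.

Answer: 7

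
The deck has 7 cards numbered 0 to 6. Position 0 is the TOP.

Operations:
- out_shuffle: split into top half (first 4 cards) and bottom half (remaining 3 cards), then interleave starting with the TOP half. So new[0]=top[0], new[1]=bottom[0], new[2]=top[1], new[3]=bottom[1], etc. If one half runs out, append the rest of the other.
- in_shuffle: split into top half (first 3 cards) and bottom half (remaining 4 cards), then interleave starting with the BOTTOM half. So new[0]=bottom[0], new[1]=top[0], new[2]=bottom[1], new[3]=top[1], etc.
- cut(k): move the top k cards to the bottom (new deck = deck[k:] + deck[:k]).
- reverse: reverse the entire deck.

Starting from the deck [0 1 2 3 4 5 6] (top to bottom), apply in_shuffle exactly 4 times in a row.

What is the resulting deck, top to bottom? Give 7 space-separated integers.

Answer: 3 0 4 1 5 2 6

Derivation:
After op 1 (in_shuffle): [3 0 4 1 5 2 6]
After op 2 (in_shuffle): [1 3 5 0 2 4 6]
After op 3 (in_shuffle): [0 1 2 3 4 5 6]
After op 4 (in_shuffle): [3 0 4 1 5 2 6]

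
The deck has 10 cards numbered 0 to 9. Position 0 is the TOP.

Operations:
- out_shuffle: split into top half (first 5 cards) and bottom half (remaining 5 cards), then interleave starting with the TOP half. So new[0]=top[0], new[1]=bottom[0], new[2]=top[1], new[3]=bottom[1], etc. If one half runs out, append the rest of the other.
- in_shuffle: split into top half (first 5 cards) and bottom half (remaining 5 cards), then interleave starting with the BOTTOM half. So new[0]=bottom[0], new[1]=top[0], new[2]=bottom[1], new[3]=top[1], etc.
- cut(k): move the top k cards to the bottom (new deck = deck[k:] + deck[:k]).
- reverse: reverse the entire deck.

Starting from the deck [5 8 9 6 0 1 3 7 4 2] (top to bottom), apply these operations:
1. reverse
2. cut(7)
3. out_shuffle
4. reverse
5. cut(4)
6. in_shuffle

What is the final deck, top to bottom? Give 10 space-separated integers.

Answer: 9 1 6 5 4 3 0 8 2 7

Derivation:
After op 1 (reverse): [2 4 7 3 1 0 6 9 8 5]
After op 2 (cut(7)): [9 8 5 2 4 7 3 1 0 6]
After op 3 (out_shuffle): [9 7 8 3 5 1 2 0 4 6]
After op 4 (reverse): [6 4 0 2 1 5 3 8 7 9]
After op 5 (cut(4)): [1 5 3 8 7 9 6 4 0 2]
After op 6 (in_shuffle): [9 1 6 5 4 3 0 8 2 7]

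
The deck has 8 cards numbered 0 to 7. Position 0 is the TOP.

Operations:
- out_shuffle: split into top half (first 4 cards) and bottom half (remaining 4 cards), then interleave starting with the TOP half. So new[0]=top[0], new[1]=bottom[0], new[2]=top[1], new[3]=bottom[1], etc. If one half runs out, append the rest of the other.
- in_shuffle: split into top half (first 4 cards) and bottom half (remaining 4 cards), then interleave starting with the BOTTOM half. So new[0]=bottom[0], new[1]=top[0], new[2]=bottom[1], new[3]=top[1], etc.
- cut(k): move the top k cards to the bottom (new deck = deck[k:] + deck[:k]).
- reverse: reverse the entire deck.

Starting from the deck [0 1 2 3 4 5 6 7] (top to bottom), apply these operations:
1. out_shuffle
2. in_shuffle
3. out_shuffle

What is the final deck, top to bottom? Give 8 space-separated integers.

After op 1 (out_shuffle): [0 4 1 5 2 6 3 7]
After op 2 (in_shuffle): [2 0 6 4 3 1 7 5]
After op 3 (out_shuffle): [2 3 0 1 6 7 4 5]

Answer: 2 3 0 1 6 7 4 5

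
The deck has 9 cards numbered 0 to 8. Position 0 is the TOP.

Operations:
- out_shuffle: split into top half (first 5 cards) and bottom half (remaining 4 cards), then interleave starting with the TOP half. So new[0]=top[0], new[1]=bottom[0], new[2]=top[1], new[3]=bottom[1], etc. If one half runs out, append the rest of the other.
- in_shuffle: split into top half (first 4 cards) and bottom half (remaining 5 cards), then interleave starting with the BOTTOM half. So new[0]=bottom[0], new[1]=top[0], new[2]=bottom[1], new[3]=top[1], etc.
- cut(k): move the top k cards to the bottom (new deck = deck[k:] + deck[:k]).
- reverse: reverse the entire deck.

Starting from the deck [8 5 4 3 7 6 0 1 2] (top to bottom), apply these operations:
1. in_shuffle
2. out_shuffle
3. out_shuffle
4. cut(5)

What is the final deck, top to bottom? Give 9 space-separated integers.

After op 1 (in_shuffle): [7 8 6 5 0 4 1 3 2]
After op 2 (out_shuffle): [7 4 8 1 6 3 5 2 0]
After op 3 (out_shuffle): [7 3 4 5 8 2 1 0 6]
After op 4 (cut(5)): [2 1 0 6 7 3 4 5 8]

Answer: 2 1 0 6 7 3 4 5 8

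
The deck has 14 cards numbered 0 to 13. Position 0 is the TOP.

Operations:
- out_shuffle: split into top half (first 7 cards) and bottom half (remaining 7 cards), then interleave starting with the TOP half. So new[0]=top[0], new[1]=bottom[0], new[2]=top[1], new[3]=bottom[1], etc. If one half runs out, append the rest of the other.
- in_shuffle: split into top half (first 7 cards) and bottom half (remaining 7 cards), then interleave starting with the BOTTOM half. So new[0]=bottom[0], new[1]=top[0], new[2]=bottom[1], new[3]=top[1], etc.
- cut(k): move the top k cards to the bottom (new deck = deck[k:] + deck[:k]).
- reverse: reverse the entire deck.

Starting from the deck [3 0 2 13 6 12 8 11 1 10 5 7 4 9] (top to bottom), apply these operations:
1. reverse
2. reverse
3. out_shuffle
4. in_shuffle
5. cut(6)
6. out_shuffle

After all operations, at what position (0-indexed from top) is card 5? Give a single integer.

Answer: 3

Derivation:
After op 1 (reverse): [9 4 7 5 10 1 11 8 12 6 13 2 0 3]
After op 2 (reverse): [3 0 2 13 6 12 8 11 1 10 5 7 4 9]
After op 3 (out_shuffle): [3 11 0 1 2 10 13 5 6 7 12 4 8 9]
After op 4 (in_shuffle): [5 3 6 11 7 0 12 1 4 2 8 10 9 13]
After op 5 (cut(6)): [12 1 4 2 8 10 9 13 5 3 6 11 7 0]
After op 6 (out_shuffle): [12 13 1 5 4 3 2 6 8 11 10 7 9 0]
Card 5 is at position 3.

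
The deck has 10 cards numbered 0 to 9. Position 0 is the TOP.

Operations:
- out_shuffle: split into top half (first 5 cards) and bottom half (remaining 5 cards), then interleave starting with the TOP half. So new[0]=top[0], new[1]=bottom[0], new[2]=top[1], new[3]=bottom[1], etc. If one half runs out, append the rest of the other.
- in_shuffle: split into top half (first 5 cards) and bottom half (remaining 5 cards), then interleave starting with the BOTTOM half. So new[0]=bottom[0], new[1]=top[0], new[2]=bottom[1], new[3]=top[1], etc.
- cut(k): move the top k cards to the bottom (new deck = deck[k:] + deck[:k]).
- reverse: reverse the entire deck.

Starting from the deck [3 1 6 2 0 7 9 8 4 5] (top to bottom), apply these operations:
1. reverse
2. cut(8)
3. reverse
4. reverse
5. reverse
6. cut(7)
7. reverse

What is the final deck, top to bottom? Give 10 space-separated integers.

Answer: 4 8 9 7 0 2 6 1 3 5

Derivation:
After op 1 (reverse): [5 4 8 9 7 0 2 6 1 3]
After op 2 (cut(8)): [1 3 5 4 8 9 7 0 2 6]
After op 3 (reverse): [6 2 0 7 9 8 4 5 3 1]
After op 4 (reverse): [1 3 5 4 8 9 7 0 2 6]
After op 5 (reverse): [6 2 0 7 9 8 4 5 3 1]
After op 6 (cut(7)): [5 3 1 6 2 0 7 9 8 4]
After op 7 (reverse): [4 8 9 7 0 2 6 1 3 5]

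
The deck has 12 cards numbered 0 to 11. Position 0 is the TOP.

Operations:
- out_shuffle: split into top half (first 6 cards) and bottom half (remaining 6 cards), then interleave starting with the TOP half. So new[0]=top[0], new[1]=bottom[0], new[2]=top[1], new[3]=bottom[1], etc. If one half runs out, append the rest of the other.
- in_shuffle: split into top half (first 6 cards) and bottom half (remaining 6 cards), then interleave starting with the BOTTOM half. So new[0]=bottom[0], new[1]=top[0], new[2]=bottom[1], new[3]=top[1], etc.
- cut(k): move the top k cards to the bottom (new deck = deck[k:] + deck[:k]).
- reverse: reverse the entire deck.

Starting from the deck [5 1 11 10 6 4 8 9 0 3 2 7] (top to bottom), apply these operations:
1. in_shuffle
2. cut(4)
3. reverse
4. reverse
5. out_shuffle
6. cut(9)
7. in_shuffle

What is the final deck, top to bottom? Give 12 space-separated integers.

After op 1 (in_shuffle): [8 5 9 1 0 11 3 10 2 6 7 4]
After op 2 (cut(4)): [0 11 3 10 2 6 7 4 8 5 9 1]
After op 3 (reverse): [1 9 5 8 4 7 6 2 10 3 11 0]
After op 4 (reverse): [0 11 3 10 2 6 7 4 8 5 9 1]
After op 5 (out_shuffle): [0 7 11 4 3 8 10 5 2 9 6 1]
After op 6 (cut(9)): [9 6 1 0 7 11 4 3 8 10 5 2]
After op 7 (in_shuffle): [4 9 3 6 8 1 10 0 5 7 2 11]

Answer: 4 9 3 6 8 1 10 0 5 7 2 11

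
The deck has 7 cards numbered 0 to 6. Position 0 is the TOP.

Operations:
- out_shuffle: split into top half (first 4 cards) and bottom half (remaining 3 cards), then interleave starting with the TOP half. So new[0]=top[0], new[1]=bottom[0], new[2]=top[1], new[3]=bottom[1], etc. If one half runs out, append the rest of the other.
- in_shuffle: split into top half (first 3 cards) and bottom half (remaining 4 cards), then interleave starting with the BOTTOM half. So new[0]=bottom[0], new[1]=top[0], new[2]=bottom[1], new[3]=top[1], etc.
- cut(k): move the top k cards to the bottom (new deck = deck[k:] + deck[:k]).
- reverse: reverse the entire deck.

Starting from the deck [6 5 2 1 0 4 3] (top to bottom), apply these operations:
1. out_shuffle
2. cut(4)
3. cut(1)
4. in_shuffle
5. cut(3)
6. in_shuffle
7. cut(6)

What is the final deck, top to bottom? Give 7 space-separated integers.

After op 1 (out_shuffle): [6 0 5 4 2 3 1]
After op 2 (cut(4)): [2 3 1 6 0 5 4]
After op 3 (cut(1)): [3 1 6 0 5 4 2]
After op 4 (in_shuffle): [0 3 5 1 4 6 2]
After op 5 (cut(3)): [1 4 6 2 0 3 5]
After op 6 (in_shuffle): [2 1 0 4 3 6 5]
After op 7 (cut(6)): [5 2 1 0 4 3 6]

Answer: 5 2 1 0 4 3 6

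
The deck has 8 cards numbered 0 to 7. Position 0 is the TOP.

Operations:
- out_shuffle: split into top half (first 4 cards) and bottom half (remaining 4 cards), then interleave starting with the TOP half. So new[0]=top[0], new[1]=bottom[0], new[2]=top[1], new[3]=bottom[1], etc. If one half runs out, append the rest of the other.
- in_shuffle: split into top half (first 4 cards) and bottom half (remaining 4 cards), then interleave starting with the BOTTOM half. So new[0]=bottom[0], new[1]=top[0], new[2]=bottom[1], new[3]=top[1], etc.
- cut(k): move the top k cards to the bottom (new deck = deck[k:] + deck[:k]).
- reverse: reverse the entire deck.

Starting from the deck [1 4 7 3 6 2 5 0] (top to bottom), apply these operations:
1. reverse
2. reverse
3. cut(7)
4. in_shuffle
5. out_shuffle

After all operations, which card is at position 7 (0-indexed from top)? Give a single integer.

Answer: 7

Derivation:
After op 1 (reverse): [0 5 2 6 3 7 4 1]
After op 2 (reverse): [1 4 7 3 6 2 5 0]
After op 3 (cut(7)): [0 1 4 7 3 6 2 5]
After op 4 (in_shuffle): [3 0 6 1 2 4 5 7]
After op 5 (out_shuffle): [3 2 0 4 6 5 1 7]
Position 7: card 7.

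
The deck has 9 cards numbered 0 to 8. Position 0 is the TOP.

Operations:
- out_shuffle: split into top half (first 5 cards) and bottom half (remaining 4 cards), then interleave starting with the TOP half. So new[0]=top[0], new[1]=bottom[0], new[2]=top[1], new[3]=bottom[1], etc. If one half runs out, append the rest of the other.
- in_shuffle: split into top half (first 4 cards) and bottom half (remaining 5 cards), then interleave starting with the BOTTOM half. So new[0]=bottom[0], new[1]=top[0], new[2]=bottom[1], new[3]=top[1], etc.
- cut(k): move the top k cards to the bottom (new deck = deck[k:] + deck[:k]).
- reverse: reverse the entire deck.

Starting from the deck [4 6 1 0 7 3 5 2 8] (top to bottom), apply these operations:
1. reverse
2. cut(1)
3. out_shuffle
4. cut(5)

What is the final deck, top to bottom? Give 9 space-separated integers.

After op 1 (reverse): [8 2 5 3 7 0 1 6 4]
After op 2 (cut(1)): [2 5 3 7 0 1 6 4 8]
After op 3 (out_shuffle): [2 1 5 6 3 4 7 8 0]
After op 4 (cut(5)): [4 7 8 0 2 1 5 6 3]

Answer: 4 7 8 0 2 1 5 6 3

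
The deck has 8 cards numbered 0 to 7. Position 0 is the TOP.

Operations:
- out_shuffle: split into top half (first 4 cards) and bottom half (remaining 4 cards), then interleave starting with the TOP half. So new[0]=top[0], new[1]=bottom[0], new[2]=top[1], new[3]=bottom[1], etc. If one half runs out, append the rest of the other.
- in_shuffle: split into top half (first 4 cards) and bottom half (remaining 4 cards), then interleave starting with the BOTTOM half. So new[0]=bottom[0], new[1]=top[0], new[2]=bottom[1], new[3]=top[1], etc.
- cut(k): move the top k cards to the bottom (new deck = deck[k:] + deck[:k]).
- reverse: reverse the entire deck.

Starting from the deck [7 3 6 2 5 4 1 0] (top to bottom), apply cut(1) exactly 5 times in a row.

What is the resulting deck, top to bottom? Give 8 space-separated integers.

After op 1 (cut(1)): [3 6 2 5 4 1 0 7]
After op 2 (cut(1)): [6 2 5 4 1 0 7 3]
After op 3 (cut(1)): [2 5 4 1 0 7 3 6]
After op 4 (cut(1)): [5 4 1 0 7 3 6 2]
After op 5 (cut(1)): [4 1 0 7 3 6 2 5]

Answer: 4 1 0 7 3 6 2 5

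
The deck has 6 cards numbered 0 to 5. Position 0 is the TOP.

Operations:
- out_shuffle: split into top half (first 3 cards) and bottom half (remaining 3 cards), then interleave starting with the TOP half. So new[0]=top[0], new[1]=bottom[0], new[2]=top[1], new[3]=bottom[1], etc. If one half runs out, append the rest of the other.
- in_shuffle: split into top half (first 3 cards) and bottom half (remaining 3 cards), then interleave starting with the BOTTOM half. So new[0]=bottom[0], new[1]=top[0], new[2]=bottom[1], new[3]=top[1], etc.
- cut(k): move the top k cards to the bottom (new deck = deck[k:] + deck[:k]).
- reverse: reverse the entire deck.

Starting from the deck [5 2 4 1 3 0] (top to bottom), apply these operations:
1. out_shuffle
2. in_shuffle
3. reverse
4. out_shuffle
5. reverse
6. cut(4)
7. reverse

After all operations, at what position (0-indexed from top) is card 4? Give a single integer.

Answer: 5

Derivation:
After op 1 (out_shuffle): [5 1 2 3 4 0]
After op 2 (in_shuffle): [3 5 4 1 0 2]
After op 3 (reverse): [2 0 1 4 5 3]
After op 4 (out_shuffle): [2 4 0 5 1 3]
After op 5 (reverse): [3 1 5 0 4 2]
After op 6 (cut(4)): [4 2 3 1 5 0]
After op 7 (reverse): [0 5 1 3 2 4]
Card 4 is at position 5.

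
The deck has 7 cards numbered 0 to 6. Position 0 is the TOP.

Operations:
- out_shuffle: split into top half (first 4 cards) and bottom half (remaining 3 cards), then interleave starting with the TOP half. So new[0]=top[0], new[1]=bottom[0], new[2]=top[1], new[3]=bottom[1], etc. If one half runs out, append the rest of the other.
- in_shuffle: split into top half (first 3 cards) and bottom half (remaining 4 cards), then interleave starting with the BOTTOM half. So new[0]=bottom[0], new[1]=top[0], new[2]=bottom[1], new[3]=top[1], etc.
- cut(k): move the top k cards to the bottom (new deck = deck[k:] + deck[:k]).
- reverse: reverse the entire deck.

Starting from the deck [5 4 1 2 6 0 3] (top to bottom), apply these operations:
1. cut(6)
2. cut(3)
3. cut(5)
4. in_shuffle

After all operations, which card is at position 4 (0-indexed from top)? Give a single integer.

After op 1 (cut(6)): [3 5 4 1 2 6 0]
After op 2 (cut(3)): [1 2 6 0 3 5 4]
After op 3 (cut(5)): [5 4 1 2 6 0 3]
After op 4 (in_shuffle): [2 5 6 4 0 1 3]
Position 4: card 0.

Answer: 0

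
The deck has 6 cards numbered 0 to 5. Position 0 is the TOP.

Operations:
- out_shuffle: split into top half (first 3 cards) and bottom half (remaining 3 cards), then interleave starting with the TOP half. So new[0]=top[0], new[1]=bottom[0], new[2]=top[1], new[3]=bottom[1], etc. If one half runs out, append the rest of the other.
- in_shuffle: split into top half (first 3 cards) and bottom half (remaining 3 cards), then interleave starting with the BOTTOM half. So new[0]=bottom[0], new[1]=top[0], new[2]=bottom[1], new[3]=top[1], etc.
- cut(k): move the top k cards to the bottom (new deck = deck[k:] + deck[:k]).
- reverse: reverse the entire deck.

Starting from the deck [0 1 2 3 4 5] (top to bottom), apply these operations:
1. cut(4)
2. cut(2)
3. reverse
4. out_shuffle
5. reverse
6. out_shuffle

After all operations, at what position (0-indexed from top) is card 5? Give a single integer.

After op 1 (cut(4)): [4 5 0 1 2 3]
After op 2 (cut(2)): [0 1 2 3 4 5]
After op 3 (reverse): [5 4 3 2 1 0]
After op 4 (out_shuffle): [5 2 4 1 3 0]
After op 5 (reverse): [0 3 1 4 2 5]
After op 6 (out_shuffle): [0 4 3 2 1 5]
Card 5 is at position 5.

Answer: 5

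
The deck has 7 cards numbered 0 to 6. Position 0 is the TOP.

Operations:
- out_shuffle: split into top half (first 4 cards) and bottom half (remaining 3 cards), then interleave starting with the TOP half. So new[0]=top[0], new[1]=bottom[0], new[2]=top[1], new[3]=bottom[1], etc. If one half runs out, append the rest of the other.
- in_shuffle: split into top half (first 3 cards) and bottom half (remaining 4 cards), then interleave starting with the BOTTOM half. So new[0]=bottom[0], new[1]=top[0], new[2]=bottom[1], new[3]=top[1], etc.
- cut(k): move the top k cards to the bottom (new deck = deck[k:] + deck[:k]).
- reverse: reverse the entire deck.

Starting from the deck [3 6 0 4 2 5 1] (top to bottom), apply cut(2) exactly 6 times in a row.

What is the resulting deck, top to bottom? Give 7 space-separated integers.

After op 1 (cut(2)): [0 4 2 5 1 3 6]
After op 2 (cut(2)): [2 5 1 3 6 0 4]
After op 3 (cut(2)): [1 3 6 0 4 2 5]
After op 4 (cut(2)): [6 0 4 2 5 1 3]
After op 5 (cut(2)): [4 2 5 1 3 6 0]
After op 6 (cut(2)): [5 1 3 6 0 4 2]

Answer: 5 1 3 6 0 4 2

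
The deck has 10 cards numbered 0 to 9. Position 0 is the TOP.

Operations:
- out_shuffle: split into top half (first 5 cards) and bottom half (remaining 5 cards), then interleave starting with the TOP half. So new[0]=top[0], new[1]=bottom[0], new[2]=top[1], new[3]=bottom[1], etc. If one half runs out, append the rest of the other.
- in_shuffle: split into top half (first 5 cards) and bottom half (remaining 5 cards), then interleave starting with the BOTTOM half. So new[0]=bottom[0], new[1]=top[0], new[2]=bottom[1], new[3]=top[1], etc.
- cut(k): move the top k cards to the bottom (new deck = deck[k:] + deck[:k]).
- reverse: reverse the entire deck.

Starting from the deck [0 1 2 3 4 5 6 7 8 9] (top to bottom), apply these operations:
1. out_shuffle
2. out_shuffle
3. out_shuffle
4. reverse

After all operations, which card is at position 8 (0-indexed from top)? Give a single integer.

Answer: 8

Derivation:
After op 1 (out_shuffle): [0 5 1 6 2 7 3 8 4 9]
After op 2 (out_shuffle): [0 7 5 3 1 8 6 4 2 9]
After op 3 (out_shuffle): [0 8 7 6 5 4 3 2 1 9]
After op 4 (reverse): [9 1 2 3 4 5 6 7 8 0]
Position 8: card 8.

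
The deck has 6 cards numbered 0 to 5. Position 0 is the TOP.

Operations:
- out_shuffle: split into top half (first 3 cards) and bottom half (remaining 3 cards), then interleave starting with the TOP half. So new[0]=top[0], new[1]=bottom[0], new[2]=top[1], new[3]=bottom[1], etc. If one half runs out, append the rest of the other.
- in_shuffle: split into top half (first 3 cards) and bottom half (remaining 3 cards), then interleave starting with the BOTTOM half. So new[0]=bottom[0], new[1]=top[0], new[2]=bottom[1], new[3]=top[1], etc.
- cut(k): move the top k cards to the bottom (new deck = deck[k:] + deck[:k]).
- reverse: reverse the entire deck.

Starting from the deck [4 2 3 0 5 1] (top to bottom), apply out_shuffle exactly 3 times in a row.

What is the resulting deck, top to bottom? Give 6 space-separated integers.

Answer: 4 3 5 2 0 1

Derivation:
After op 1 (out_shuffle): [4 0 2 5 3 1]
After op 2 (out_shuffle): [4 5 0 3 2 1]
After op 3 (out_shuffle): [4 3 5 2 0 1]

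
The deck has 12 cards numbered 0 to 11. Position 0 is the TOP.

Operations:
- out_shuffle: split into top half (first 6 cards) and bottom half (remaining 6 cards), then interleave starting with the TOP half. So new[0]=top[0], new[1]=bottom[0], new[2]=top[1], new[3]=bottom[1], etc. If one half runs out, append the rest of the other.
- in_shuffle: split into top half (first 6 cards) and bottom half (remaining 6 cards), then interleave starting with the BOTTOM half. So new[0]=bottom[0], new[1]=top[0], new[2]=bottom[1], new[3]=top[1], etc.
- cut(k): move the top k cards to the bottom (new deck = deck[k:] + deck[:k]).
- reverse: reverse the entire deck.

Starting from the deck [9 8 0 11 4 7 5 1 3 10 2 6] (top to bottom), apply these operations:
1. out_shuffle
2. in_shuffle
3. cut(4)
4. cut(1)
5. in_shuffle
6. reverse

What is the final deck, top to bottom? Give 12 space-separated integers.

Answer: 6 4 0 5 7 10 1 9 2 11 8 3

Derivation:
After op 1 (out_shuffle): [9 5 8 1 0 3 11 10 4 2 7 6]
After op 2 (in_shuffle): [11 9 10 5 4 8 2 1 7 0 6 3]
After op 3 (cut(4)): [4 8 2 1 7 0 6 3 11 9 10 5]
After op 4 (cut(1)): [8 2 1 7 0 6 3 11 9 10 5 4]
After op 5 (in_shuffle): [3 8 11 2 9 1 10 7 5 0 4 6]
After op 6 (reverse): [6 4 0 5 7 10 1 9 2 11 8 3]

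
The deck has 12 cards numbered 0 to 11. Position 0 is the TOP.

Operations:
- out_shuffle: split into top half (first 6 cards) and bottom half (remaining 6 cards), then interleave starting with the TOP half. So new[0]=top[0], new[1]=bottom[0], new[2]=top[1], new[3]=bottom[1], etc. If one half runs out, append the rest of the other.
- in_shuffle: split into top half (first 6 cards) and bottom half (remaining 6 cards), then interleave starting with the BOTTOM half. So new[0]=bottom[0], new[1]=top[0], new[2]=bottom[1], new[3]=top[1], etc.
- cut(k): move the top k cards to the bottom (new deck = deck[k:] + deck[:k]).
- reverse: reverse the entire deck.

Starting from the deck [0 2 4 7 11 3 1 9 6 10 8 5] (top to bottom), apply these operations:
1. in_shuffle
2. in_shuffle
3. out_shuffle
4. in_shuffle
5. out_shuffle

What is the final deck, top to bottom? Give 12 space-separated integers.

After op 1 (in_shuffle): [1 0 9 2 6 4 10 7 8 11 5 3]
After op 2 (in_shuffle): [10 1 7 0 8 9 11 2 5 6 3 4]
After op 3 (out_shuffle): [10 11 1 2 7 5 0 6 8 3 9 4]
After op 4 (in_shuffle): [0 10 6 11 8 1 3 2 9 7 4 5]
After op 5 (out_shuffle): [0 3 10 2 6 9 11 7 8 4 1 5]

Answer: 0 3 10 2 6 9 11 7 8 4 1 5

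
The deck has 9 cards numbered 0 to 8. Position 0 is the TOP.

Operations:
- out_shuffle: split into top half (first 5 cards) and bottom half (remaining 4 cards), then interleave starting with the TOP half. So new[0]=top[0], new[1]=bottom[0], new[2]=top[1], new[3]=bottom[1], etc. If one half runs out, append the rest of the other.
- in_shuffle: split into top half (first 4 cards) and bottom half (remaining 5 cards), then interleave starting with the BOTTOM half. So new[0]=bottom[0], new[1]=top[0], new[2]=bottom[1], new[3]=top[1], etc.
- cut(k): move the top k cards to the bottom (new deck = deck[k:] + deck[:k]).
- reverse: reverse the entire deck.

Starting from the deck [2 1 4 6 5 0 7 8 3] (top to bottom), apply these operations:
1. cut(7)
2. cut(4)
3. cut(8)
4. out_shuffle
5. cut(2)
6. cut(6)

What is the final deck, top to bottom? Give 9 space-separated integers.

After op 1 (cut(7)): [8 3 2 1 4 6 5 0 7]
After op 2 (cut(4)): [4 6 5 0 7 8 3 2 1]
After op 3 (cut(8)): [1 4 6 5 0 7 8 3 2]
After op 4 (out_shuffle): [1 7 4 8 6 3 5 2 0]
After op 5 (cut(2)): [4 8 6 3 5 2 0 1 7]
After op 6 (cut(6)): [0 1 7 4 8 6 3 5 2]

Answer: 0 1 7 4 8 6 3 5 2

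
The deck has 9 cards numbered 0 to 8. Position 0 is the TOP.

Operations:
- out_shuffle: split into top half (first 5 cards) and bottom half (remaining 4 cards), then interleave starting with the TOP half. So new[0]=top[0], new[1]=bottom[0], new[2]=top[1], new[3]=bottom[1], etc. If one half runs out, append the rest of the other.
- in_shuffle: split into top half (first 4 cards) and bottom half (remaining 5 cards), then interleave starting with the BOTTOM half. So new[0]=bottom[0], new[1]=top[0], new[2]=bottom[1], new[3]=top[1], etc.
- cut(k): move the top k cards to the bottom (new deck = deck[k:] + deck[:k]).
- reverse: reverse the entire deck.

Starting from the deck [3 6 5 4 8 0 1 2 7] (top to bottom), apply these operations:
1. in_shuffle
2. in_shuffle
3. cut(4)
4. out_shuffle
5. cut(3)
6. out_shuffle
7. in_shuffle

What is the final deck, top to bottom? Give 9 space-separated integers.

Answer: 5 8 1 7 6 4 0 2 3

Derivation:
After op 1 (in_shuffle): [8 3 0 6 1 5 2 4 7]
After op 2 (in_shuffle): [1 8 5 3 2 0 4 6 7]
After op 3 (cut(4)): [2 0 4 6 7 1 8 5 3]
After op 4 (out_shuffle): [2 1 0 8 4 5 6 3 7]
After op 5 (cut(3)): [8 4 5 6 3 7 2 1 0]
After op 6 (out_shuffle): [8 7 4 2 5 1 6 0 3]
After op 7 (in_shuffle): [5 8 1 7 6 4 0 2 3]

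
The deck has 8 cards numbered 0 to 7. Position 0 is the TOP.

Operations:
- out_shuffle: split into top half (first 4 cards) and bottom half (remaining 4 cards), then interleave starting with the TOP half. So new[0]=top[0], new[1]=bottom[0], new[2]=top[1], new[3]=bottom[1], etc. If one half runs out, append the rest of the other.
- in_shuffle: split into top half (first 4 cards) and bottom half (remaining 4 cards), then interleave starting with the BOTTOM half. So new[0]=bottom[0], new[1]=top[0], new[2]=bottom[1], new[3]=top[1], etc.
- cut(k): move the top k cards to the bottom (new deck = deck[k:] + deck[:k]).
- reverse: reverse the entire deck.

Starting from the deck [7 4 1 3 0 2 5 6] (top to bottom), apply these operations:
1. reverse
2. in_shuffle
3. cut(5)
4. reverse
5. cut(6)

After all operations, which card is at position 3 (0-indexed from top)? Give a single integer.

Answer: 5

Derivation:
After op 1 (reverse): [6 5 2 0 3 1 4 7]
After op 2 (in_shuffle): [3 6 1 5 4 2 7 0]
After op 3 (cut(5)): [2 7 0 3 6 1 5 4]
After op 4 (reverse): [4 5 1 6 3 0 7 2]
After op 5 (cut(6)): [7 2 4 5 1 6 3 0]
Position 3: card 5.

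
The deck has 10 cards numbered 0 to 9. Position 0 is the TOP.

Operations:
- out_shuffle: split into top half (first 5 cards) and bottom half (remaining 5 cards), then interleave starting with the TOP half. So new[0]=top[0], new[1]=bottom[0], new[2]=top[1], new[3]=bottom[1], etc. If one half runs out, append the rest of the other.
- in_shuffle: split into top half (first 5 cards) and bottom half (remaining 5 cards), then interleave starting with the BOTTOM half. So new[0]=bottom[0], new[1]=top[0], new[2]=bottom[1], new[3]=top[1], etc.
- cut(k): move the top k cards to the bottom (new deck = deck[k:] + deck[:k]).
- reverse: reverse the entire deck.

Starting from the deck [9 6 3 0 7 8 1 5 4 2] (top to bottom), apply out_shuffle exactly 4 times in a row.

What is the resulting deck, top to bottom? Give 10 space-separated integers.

Answer: 9 7 4 0 5 3 1 6 8 2

Derivation:
After op 1 (out_shuffle): [9 8 6 1 3 5 0 4 7 2]
After op 2 (out_shuffle): [9 5 8 0 6 4 1 7 3 2]
After op 3 (out_shuffle): [9 4 5 1 8 7 0 3 6 2]
After op 4 (out_shuffle): [9 7 4 0 5 3 1 6 8 2]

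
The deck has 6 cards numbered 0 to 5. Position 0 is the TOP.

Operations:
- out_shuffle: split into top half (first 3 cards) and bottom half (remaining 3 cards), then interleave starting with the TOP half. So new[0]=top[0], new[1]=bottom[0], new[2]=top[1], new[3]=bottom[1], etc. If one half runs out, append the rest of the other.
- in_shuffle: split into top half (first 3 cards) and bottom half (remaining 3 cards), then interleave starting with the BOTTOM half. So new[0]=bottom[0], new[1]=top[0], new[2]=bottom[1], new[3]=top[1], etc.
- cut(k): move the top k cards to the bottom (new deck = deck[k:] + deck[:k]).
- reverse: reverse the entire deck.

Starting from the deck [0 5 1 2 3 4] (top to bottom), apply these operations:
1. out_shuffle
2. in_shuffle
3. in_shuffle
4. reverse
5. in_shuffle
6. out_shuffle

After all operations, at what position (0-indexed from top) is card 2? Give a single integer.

Answer: 3

Derivation:
After op 1 (out_shuffle): [0 2 5 3 1 4]
After op 2 (in_shuffle): [3 0 1 2 4 5]
After op 3 (in_shuffle): [2 3 4 0 5 1]
After op 4 (reverse): [1 5 0 4 3 2]
After op 5 (in_shuffle): [4 1 3 5 2 0]
After op 6 (out_shuffle): [4 5 1 2 3 0]
Card 2 is at position 3.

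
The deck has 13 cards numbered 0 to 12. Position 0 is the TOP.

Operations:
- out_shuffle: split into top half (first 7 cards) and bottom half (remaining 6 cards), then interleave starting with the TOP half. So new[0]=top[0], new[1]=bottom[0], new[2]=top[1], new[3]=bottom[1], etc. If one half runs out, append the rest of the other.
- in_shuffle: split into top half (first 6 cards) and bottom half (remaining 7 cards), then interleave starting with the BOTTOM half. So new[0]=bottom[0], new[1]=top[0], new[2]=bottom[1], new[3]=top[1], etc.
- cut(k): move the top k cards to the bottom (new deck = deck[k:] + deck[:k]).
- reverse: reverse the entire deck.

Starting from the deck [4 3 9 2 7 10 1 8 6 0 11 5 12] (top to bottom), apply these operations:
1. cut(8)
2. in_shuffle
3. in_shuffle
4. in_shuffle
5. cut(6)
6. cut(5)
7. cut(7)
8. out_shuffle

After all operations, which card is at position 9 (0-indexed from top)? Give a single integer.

Answer: 3

Derivation:
After op 1 (cut(8)): [6 0 11 5 12 4 3 9 2 7 10 1 8]
After op 2 (in_shuffle): [3 6 9 0 2 11 7 5 10 12 1 4 8]
After op 3 (in_shuffle): [7 3 5 6 10 9 12 0 1 2 4 11 8]
After op 4 (in_shuffle): [12 7 0 3 1 5 2 6 4 10 11 9 8]
After op 5 (cut(6)): [2 6 4 10 11 9 8 12 7 0 3 1 5]
After op 6 (cut(5)): [9 8 12 7 0 3 1 5 2 6 4 10 11]
After op 7 (cut(7)): [5 2 6 4 10 11 9 8 12 7 0 3 1]
After op 8 (out_shuffle): [5 8 2 12 6 7 4 0 10 3 11 1 9]
Position 9: card 3.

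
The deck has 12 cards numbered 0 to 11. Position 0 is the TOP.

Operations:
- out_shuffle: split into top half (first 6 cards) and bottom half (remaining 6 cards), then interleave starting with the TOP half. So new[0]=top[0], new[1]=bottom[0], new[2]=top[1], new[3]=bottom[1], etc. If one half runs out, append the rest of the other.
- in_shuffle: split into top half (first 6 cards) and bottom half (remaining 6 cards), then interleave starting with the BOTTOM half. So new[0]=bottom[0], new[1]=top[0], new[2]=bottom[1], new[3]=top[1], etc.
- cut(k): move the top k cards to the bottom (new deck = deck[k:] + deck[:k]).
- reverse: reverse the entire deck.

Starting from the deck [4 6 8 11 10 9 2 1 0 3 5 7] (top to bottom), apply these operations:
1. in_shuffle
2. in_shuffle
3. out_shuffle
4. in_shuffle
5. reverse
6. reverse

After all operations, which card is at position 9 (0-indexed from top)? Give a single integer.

After op 1 (in_shuffle): [2 4 1 6 0 8 3 11 5 10 7 9]
After op 2 (in_shuffle): [3 2 11 4 5 1 10 6 7 0 9 8]
After op 3 (out_shuffle): [3 10 2 6 11 7 4 0 5 9 1 8]
After op 4 (in_shuffle): [4 3 0 10 5 2 9 6 1 11 8 7]
After op 5 (reverse): [7 8 11 1 6 9 2 5 10 0 3 4]
After op 6 (reverse): [4 3 0 10 5 2 9 6 1 11 8 7]
Position 9: card 11.

Answer: 11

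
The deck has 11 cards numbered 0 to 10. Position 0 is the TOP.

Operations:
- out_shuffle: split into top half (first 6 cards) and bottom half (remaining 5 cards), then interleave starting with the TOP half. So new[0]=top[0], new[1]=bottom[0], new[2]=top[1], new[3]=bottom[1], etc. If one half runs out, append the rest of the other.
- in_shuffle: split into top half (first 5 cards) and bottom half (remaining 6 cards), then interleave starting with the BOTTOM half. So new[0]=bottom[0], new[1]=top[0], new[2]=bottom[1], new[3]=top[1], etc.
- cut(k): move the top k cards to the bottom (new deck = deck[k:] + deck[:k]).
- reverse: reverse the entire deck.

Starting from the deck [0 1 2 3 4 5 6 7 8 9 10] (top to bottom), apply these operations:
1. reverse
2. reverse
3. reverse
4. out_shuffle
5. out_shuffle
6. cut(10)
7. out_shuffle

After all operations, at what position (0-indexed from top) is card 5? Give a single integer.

Answer: 9

Derivation:
After op 1 (reverse): [10 9 8 7 6 5 4 3 2 1 0]
After op 2 (reverse): [0 1 2 3 4 5 6 7 8 9 10]
After op 3 (reverse): [10 9 8 7 6 5 4 3 2 1 0]
After op 4 (out_shuffle): [10 4 9 3 8 2 7 1 6 0 5]
After op 5 (out_shuffle): [10 7 4 1 9 6 3 0 8 5 2]
After op 6 (cut(10)): [2 10 7 4 1 9 6 3 0 8 5]
After op 7 (out_shuffle): [2 6 10 3 7 0 4 8 1 5 9]
Card 5 is at position 9.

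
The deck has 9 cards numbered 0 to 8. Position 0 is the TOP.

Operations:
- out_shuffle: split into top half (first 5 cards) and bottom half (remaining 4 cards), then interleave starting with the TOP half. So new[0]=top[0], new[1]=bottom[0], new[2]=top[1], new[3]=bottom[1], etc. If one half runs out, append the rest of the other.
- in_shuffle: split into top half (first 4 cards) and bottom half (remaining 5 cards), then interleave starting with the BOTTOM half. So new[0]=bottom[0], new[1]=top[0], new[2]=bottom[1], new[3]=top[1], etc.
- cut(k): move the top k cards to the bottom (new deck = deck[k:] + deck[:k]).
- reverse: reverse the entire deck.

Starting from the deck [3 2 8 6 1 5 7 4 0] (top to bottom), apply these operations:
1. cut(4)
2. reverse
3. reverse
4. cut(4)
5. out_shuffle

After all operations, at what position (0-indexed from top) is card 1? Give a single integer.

After op 1 (cut(4)): [1 5 7 4 0 3 2 8 6]
After op 2 (reverse): [6 8 2 3 0 4 7 5 1]
After op 3 (reverse): [1 5 7 4 0 3 2 8 6]
After op 4 (cut(4)): [0 3 2 8 6 1 5 7 4]
After op 5 (out_shuffle): [0 1 3 5 2 7 8 4 6]
Card 1 is at position 1.

Answer: 1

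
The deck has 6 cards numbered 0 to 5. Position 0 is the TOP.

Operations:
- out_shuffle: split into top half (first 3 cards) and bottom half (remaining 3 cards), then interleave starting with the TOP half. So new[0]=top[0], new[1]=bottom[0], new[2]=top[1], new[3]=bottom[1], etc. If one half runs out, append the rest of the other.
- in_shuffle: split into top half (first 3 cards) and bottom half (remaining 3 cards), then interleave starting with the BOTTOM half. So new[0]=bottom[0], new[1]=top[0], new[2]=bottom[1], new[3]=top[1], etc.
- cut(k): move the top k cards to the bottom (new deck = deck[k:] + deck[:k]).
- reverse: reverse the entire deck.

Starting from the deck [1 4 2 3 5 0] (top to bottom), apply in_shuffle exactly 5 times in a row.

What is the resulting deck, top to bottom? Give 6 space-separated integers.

After op 1 (in_shuffle): [3 1 5 4 0 2]
After op 2 (in_shuffle): [4 3 0 1 2 5]
After op 3 (in_shuffle): [1 4 2 3 5 0]
After op 4 (in_shuffle): [3 1 5 4 0 2]
After op 5 (in_shuffle): [4 3 0 1 2 5]

Answer: 4 3 0 1 2 5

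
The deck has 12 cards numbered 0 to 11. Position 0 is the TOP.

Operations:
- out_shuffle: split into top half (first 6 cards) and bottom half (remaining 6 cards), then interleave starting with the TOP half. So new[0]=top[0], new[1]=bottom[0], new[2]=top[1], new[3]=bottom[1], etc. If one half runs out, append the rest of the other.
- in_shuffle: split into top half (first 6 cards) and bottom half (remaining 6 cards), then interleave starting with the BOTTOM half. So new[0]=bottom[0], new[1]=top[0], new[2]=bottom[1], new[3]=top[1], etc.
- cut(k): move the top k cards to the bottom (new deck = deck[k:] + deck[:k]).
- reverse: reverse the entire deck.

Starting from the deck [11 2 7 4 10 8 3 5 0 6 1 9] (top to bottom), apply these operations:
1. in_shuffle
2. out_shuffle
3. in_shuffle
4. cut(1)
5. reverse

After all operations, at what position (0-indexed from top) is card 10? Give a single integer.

After op 1 (in_shuffle): [3 11 5 2 0 7 6 4 1 10 9 8]
After op 2 (out_shuffle): [3 6 11 4 5 1 2 10 0 9 7 8]
After op 3 (in_shuffle): [2 3 10 6 0 11 9 4 7 5 8 1]
After op 4 (cut(1)): [3 10 6 0 11 9 4 7 5 8 1 2]
After op 5 (reverse): [2 1 8 5 7 4 9 11 0 6 10 3]
Card 10 is at position 10.

Answer: 10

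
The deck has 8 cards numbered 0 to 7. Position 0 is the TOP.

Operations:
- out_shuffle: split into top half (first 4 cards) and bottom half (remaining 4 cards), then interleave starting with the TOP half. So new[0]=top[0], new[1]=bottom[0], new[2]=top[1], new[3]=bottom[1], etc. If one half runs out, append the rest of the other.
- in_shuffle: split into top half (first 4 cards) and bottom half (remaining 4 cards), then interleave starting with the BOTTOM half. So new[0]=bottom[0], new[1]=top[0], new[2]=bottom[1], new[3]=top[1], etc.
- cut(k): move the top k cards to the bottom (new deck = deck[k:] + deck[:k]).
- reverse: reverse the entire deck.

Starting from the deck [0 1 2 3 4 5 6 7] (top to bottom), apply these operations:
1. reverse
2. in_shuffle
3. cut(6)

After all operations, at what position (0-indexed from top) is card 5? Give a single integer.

After op 1 (reverse): [7 6 5 4 3 2 1 0]
After op 2 (in_shuffle): [3 7 2 6 1 5 0 4]
After op 3 (cut(6)): [0 4 3 7 2 6 1 5]
Card 5 is at position 7.

Answer: 7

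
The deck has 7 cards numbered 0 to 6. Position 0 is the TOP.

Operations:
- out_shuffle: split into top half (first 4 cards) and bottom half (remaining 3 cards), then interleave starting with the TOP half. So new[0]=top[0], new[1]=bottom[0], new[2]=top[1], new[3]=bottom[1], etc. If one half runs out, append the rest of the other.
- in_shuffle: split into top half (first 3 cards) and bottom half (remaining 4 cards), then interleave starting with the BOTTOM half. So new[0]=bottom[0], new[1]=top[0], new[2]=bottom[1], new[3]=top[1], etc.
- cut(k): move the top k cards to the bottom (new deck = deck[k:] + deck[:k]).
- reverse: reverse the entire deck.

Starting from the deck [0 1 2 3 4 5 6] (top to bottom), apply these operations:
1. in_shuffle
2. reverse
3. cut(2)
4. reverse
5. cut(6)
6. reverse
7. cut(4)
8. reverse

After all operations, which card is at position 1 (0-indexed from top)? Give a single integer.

After op 1 (in_shuffle): [3 0 4 1 5 2 6]
After op 2 (reverse): [6 2 5 1 4 0 3]
After op 3 (cut(2)): [5 1 4 0 3 6 2]
After op 4 (reverse): [2 6 3 0 4 1 5]
After op 5 (cut(6)): [5 2 6 3 0 4 1]
After op 6 (reverse): [1 4 0 3 6 2 5]
After op 7 (cut(4)): [6 2 5 1 4 0 3]
After op 8 (reverse): [3 0 4 1 5 2 6]
Position 1: card 0.

Answer: 0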